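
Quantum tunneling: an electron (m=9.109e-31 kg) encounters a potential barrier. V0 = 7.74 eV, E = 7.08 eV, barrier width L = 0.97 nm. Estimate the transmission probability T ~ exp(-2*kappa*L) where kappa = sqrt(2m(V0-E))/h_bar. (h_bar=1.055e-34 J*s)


V0 - E = 0.66 eV = 1.0573e-19 J
kappa = sqrt(2 * m * (V0-E)) / h_bar
= sqrt(2 * 9.109e-31 * 1.0573e-19) / 1.055e-34
= 4.1601e+09 /m
2*kappa*L = 2 * 4.1601e+09 * 0.97e-9
= 8.0705
T = exp(-8.0705) = 3.126130e-04

3.126130e-04


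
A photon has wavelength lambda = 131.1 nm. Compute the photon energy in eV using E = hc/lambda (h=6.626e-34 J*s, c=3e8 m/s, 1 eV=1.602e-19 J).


E = hc / lambda
= (6.626e-34)(3e8) / (131.1e-9)
= 1.9878e-25 / 1.3110e-07
= 1.5162e-18 J
Converting to eV: 1.5162e-18 / 1.602e-19
= 9.4647 eV

9.4647


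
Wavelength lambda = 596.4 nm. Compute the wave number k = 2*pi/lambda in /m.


k = 2 * pi / lambda
= 6.2832 / (596.4e-9)
= 6.2832 / 5.9640e-07
= 1.0535e+07 /m

1.0535e+07


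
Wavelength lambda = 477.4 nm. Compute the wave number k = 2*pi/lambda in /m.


k = 2 * pi / lambda
= 6.2832 / (477.4e-9)
= 6.2832 / 4.7740e-07
= 1.3161e+07 /m

1.3161e+07


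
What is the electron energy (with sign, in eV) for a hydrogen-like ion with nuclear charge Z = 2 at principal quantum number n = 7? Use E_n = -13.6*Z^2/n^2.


E_n = -13.6 * Z^2 / n^2
= -13.6 * 2^2 / 7^2
= -13.6 * 4 / 49
= -1.1102 eV

-1.1102


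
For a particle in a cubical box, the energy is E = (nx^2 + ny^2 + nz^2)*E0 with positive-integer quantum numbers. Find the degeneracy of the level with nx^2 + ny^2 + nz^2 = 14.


Enumerate all (nx, ny, nz) with nx^2 + ny^2 + nz^2 = 14:
(1,2,3)
(1,3,2)
(2,1,3)
(2,3,1)
(3,1,2)
(3,2,1)
Total degeneracy = 6

6


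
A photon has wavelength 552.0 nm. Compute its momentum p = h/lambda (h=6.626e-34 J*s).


p = h / lambda
= 6.626e-34 / (552.0e-9)
= 6.626e-34 / 5.5200e-07
= 1.2004e-27 kg*m/s

1.2004e-27


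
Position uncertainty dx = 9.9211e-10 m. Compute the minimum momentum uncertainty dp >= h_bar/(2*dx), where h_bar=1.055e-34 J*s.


dp = h_bar / (2 * dx)
= 1.055e-34 / (2 * 9.9211e-10)
= 1.055e-34 / 1.9842e-09
= 5.3170e-26 kg*m/s

5.3170e-26


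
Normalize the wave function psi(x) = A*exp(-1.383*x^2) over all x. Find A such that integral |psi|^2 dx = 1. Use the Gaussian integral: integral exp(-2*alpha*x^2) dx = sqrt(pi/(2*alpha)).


integral |psi|^2 dx = A^2 * sqrt(pi/(2*alpha)) = 1
A^2 = sqrt(2*alpha/pi)
= sqrt(2 * 1.383 / pi)
= 0.93832
A = sqrt(0.93832)
= 0.9687

0.9687


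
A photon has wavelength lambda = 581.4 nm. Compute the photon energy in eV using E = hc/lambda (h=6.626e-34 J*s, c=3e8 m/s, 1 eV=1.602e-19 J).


E = hc / lambda
= (6.626e-34)(3e8) / (581.4e-9)
= 1.9878e-25 / 5.8140e-07
= 3.4190e-19 J
Converting to eV: 3.4190e-19 / 1.602e-19
= 2.1342 eV

2.1342


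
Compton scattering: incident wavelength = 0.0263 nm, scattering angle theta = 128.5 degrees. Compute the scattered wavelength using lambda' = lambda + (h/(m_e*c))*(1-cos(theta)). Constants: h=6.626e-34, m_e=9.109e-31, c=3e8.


Compton wavelength: h/(m_e*c) = 2.4247e-12 m
d_lambda = 2.4247e-12 * (1 - cos(128.5 deg))
= 2.4247e-12 * 1.622515
= 3.9341e-12 m = 0.003934 nm
lambda' = 0.0263 + 0.003934
= 0.030234 nm

0.030234


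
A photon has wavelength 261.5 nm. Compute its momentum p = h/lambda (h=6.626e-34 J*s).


p = h / lambda
= 6.626e-34 / (261.5e-9)
= 6.626e-34 / 2.6150e-07
= 2.5338e-27 kg*m/s

2.5338e-27


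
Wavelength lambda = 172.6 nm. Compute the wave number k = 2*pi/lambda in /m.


k = 2 * pi / lambda
= 6.2832 / (172.6e-9)
= 6.2832 / 1.7260e-07
= 3.6403e+07 /m

3.6403e+07


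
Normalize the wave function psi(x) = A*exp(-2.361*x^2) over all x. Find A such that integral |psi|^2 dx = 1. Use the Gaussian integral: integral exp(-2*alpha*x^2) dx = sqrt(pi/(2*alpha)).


integral |psi|^2 dx = A^2 * sqrt(pi/(2*alpha)) = 1
A^2 = sqrt(2*alpha/pi)
= sqrt(2 * 2.361 / pi)
= 1.225993
A = sqrt(1.225993)
= 1.1072

1.1072


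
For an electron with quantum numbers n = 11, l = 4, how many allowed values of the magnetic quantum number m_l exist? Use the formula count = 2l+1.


m_l ranges from -l to +l in integer steps
So m_l goes from -4 to +4
Count = 2l + 1 = 2*4 + 1
= 9

9


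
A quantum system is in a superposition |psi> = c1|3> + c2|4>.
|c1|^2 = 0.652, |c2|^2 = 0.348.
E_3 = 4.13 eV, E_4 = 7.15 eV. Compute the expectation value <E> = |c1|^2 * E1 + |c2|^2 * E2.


<E> = |c1|^2 * E1 + |c2|^2 * E2
= 0.652 * 4.13 + 0.348 * 7.15
= 2.6928 + 2.4882
= 5.181 eV

5.181


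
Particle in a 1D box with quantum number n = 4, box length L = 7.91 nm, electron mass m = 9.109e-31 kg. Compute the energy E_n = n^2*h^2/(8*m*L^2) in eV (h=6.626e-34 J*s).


E = n^2 * h^2 / (8 * m * L^2)
= 4^2 * (6.626e-34)^2 / (8 * 9.109e-31 * (7.91e-9)^2)
= 16 * 4.3904e-67 / (8 * 9.109e-31 * 6.2568e-17)
= 1.5407e-20 J
= 0.0962 eV

0.0962


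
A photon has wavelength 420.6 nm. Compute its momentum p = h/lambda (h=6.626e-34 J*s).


p = h / lambda
= 6.626e-34 / (420.6e-9)
= 6.626e-34 / 4.2060e-07
= 1.5754e-27 kg*m/s

1.5754e-27


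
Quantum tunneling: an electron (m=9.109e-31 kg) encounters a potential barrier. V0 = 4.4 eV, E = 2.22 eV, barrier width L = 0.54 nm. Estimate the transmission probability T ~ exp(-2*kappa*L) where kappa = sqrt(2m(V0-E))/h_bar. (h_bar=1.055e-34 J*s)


V0 - E = 2.18 eV = 3.4924e-19 J
kappa = sqrt(2 * m * (V0-E)) / h_bar
= sqrt(2 * 9.109e-31 * 3.4924e-19) / 1.055e-34
= 7.5606e+09 /m
2*kappa*L = 2 * 7.5606e+09 * 0.54e-9
= 8.1655
T = exp(-8.1655) = 2.843032e-04

2.843032e-04


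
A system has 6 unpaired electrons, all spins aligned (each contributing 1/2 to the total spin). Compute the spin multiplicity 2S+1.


Total spin S = N * (1/2) = 6 * 0.5 = 3.0
Spin multiplicity = 2S + 1
= 2 * 3.0 + 1
= 7

7


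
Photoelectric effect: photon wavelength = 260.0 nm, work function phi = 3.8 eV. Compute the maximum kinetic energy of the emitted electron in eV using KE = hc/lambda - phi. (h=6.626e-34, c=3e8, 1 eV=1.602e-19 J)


E_photon = hc / lambda
= (6.626e-34)(3e8) / (260.0e-9)
= 7.6454e-19 J
= 4.7724 eV
KE = E_photon - phi
= 4.7724 - 3.8
= 0.9724 eV

0.9724


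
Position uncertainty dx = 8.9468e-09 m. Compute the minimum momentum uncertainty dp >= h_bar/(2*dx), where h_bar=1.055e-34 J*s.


dp = h_bar / (2 * dx)
= 1.055e-34 / (2 * 8.9468e-09)
= 1.055e-34 / 1.7894e-08
= 5.8960e-27 kg*m/s

5.8960e-27


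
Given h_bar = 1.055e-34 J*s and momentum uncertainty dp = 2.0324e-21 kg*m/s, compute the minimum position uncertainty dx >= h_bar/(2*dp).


dx = h_bar / (2 * dp)
= 1.055e-34 / (2 * 2.0324e-21)
= 1.055e-34 / 4.0648e-21
= 2.5955e-14 m

2.5955e-14


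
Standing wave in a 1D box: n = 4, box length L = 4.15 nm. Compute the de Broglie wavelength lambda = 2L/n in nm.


lambda = 2L / n
= 2 * 4.15 / 4
= 8.3 / 4
= 2.075 nm

2.075


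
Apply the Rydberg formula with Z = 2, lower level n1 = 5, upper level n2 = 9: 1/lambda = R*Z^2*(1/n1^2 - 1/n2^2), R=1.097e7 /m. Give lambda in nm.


1/lambda = R * Z^2 * (1/n1^2 - 1/n2^2)
= 1.097e7 * 2^2 * (1/5^2 - 1/9^2)
= 1.097e7 * 4 * (0.04 - 0.012346)
= 1.2135e+06 /m
lambda = 1 / 1.2135e+06
= 824.0819 nm

824.0819


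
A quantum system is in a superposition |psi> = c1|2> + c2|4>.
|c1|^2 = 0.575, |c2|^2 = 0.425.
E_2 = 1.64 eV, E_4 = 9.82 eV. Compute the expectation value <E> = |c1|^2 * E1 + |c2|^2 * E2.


<E> = |c1|^2 * E1 + |c2|^2 * E2
= 0.575 * 1.64 + 0.425 * 9.82
= 0.943 + 4.1735
= 5.1165 eV

5.1165


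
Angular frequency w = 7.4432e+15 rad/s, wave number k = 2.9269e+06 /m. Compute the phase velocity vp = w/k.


vp = w / k
= 7.4432e+15 / 2.9269e+06
= 2.5430e+09 m/s

2.5430e+09


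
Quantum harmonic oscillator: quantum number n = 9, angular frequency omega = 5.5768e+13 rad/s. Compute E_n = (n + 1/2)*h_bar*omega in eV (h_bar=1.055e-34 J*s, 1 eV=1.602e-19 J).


E = (n + 1/2) * h_bar * omega
= (9 + 0.5) * 1.055e-34 * 5.5768e+13
= 9.5 * 5.8835e-21
= 5.5893e-20 J
= 0.3489 eV

0.3489


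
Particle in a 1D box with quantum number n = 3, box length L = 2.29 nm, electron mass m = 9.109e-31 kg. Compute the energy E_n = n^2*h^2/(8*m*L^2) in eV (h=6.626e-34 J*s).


E = n^2 * h^2 / (8 * m * L^2)
= 3^2 * (6.626e-34)^2 / (8 * 9.109e-31 * (2.29e-9)^2)
= 9 * 4.3904e-67 / (8 * 9.109e-31 * 5.2441e-18)
= 1.0340e-19 J
= 0.6454 eV

0.6454


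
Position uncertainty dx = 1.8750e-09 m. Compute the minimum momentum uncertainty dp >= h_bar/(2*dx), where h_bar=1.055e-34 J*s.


dp = h_bar / (2 * dx)
= 1.055e-34 / (2 * 1.8750e-09)
= 1.055e-34 / 3.7500e-09
= 2.8133e-26 kg*m/s

2.8133e-26


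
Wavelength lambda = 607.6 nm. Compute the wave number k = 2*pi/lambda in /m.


k = 2 * pi / lambda
= 6.2832 / (607.6e-9)
= 6.2832 / 6.0760e-07
= 1.0341e+07 /m

1.0341e+07


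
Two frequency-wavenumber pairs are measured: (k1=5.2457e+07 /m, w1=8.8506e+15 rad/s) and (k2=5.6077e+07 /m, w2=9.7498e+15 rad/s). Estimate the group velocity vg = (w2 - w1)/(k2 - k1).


vg = (w2 - w1) / (k2 - k1)
= (9.7498e+15 - 8.8506e+15) / (5.6077e+07 - 5.2457e+07)
= 8.9920e+14 / 3.6200e+06
= 2.4840e+08 m/s

2.4840e+08


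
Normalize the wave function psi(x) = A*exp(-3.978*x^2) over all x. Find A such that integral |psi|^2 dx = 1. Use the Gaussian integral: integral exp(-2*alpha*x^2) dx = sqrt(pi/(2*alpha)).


integral |psi|^2 dx = A^2 * sqrt(pi/(2*alpha)) = 1
A^2 = sqrt(2*alpha/pi)
= sqrt(2 * 3.978 / pi)
= 1.591375
A = sqrt(1.591375)
= 1.2615

1.2615


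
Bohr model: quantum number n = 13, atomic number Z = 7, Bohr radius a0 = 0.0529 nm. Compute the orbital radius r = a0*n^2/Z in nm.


r = a0 * n^2 / Z
= 0.0529 * 13^2 / 7
= 0.0529 * 169 / 7
= 1.2772 nm

1.2772


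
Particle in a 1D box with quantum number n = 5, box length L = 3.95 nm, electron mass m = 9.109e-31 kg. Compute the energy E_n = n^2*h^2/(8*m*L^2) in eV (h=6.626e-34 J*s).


E = n^2 * h^2 / (8 * m * L^2)
= 5^2 * (6.626e-34)^2 / (8 * 9.109e-31 * (3.95e-9)^2)
= 25 * 4.3904e-67 / (8 * 9.109e-31 * 1.5603e-17)
= 9.6536e-20 J
= 0.6026 eV

0.6026


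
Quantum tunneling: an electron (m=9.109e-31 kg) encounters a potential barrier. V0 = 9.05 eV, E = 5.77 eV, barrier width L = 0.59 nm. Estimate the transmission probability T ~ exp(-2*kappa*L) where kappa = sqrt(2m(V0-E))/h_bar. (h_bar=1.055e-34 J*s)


V0 - E = 3.28 eV = 5.2546e-19 J
kappa = sqrt(2 * m * (V0-E)) / h_bar
= sqrt(2 * 9.109e-31 * 5.2546e-19) / 1.055e-34
= 9.2740e+09 /m
2*kappa*L = 2 * 9.2740e+09 * 0.59e-9
= 10.9433
T = exp(-10.9433) = 1.767615e-05

1.767615e-05


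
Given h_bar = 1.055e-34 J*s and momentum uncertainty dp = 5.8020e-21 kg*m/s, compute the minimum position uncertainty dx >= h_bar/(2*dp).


dx = h_bar / (2 * dp)
= 1.055e-34 / (2 * 5.8020e-21)
= 1.055e-34 / 1.1604e-20
= 9.0917e-15 m

9.0917e-15


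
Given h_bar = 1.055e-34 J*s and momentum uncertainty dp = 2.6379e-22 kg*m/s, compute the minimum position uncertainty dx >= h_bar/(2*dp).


dx = h_bar / (2 * dp)
= 1.055e-34 / (2 * 2.6379e-22)
= 1.055e-34 / 5.2758e-22
= 1.9997e-13 m

1.9997e-13


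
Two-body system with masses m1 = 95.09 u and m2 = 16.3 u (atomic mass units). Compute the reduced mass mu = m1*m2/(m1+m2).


mu = m1 * m2 / (m1 + m2)
= 95.09 * 16.3 / (95.09 + 16.3)
= 1549.967 / 111.39
= 13.9148 u

13.9148


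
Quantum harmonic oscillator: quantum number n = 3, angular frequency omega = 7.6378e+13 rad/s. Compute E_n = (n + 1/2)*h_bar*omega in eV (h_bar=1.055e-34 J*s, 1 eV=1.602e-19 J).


E = (n + 1/2) * h_bar * omega
= (3 + 0.5) * 1.055e-34 * 7.6378e+13
= 3.5 * 8.0579e-21
= 2.8203e-20 J
= 0.176 eV

0.176


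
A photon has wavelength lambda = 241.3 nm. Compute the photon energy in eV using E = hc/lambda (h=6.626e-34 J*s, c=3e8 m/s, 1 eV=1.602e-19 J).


E = hc / lambda
= (6.626e-34)(3e8) / (241.3e-9)
= 1.9878e-25 / 2.4130e-07
= 8.2379e-19 J
Converting to eV: 8.2379e-19 / 1.602e-19
= 5.1422 eV

5.1422


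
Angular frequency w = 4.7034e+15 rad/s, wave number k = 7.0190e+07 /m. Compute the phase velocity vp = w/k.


vp = w / k
= 4.7034e+15 / 7.0190e+07
= 6.7010e+07 m/s

6.7010e+07


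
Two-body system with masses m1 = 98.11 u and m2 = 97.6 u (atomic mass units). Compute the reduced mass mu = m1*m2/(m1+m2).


mu = m1 * m2 / (m1 + m2)
= 98.11 * 97.6 / (98.11 + 97.6)
= 9575.536 / 195.71
= 48.9272 u

48.9272


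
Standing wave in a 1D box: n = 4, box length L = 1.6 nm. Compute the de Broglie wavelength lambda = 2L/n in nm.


lambda = 2L / n
= 2 * 1.6 / 4
= 3.2 / 4
= 0.8 nm

0.8


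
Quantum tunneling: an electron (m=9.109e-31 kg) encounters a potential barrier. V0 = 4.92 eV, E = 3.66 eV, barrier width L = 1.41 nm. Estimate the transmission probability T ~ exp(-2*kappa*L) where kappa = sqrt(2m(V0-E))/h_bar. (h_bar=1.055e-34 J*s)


V0 - E = 1.26 eV = 2.0185e-19 J
kappa = sqrt(2 * m * (V0-E)) / h_bar
= sqrt(2 * 9.109e-31 * 2.0185e-19) / 1.055e-34
= 5.7480e+09 /m
2*kappa*L = 2 * 5.7480e+09 * 1.41e-9
= 16.2093
T = exp(-16.2093) = 9.128562e-08

9.128562e-08


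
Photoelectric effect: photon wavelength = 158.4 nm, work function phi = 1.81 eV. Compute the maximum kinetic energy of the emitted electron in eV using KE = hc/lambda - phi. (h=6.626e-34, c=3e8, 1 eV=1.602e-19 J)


E_photon = hc / lambda
= (6.626e-34)(3e8) / (158.4e-9)
= 1.2549e-18 J
= 7.8335 eV
KE = E_photon - phi
= 7.8335 - 1.81
= 6.0235 eV

6.0235


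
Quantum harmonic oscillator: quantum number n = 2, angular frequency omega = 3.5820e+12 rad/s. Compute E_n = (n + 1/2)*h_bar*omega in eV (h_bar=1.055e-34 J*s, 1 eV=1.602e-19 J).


E = (n + 1/2) * h_bar * omega
= (2 + 0.5) * 1.055e-34 * 3.5820e+12
= 2.5 * 3.7790e-22
= 9.4475e-22 J
= 0.0059 eV

0.0059


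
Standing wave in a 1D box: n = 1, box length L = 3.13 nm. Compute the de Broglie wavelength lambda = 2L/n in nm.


lambda = 2L / n
= 2 * 3.13 / 1
= 6.26 / 1
= 6.26 nm

6.26


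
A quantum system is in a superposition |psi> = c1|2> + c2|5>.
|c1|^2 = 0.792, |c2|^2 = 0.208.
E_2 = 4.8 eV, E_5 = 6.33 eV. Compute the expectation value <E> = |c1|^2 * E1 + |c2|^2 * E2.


<E> = |c1|^2 * E1 + |c2|^2 * E2
= 0.792 * 4.8 + 0.208 * 6.33
= 3.8016 + 1.3166
= 5.1182 eV

5.1182


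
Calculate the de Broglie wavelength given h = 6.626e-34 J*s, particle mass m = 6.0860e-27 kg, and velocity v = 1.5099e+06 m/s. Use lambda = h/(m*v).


lambda = h / (m * v)
= 6.626e-34 / (6.0860e-27 * 1.5099e+06)
= 6.626e-34 / 9.1893e-21
= 7.2106e-14 m

7.2106e-14


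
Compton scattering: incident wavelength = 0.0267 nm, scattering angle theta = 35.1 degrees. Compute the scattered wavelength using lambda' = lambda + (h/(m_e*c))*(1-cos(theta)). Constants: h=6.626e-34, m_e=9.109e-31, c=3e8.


Compton wavelength: h/(m_e*c) = 2.4247e-12 m
d_lambda = 2.4247e-12 * (1 - cos(35.1 deg))
= 2.4247e-12 * 0.18185
= 4.4093e-13 m = 0.000441 nm
lambda' = 0.0267 + 0.000441
= 0.027141 nm

0.027141


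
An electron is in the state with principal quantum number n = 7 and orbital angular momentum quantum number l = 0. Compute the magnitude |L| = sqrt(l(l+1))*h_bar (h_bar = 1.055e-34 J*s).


L = sqrt(l*(l+1)) * h_bar
= sqrt(0 * 1) * 1.055e-34
= sqrt(0) * 1.055e-34
= 0.0 * 1.055e-34
= 0.0000e+00 J*s

0.0000e+00


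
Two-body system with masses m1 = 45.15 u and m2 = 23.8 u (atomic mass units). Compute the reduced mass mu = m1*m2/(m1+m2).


mu = m1 * m2 / (m1 + m2)
= 45.15 * 23.8 / (45.15 + 23.8)
= 1074.57 / 68.95
= 15.5848 u

15.5848


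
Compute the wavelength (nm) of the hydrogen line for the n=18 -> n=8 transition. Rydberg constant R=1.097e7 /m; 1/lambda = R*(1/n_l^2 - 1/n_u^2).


1/lambda = R * (1/n_l^2 - 1/n_u^2)
= 1.097e7 * (1/8^2 - 1/18^2)
= 1.097e7 * (0.015625 - 0.003086)
= 1.097e7 * 0.012539
= 1.3755e+05 /m
lambda = 1 / 1.3755e+05 = 7270.1774 nm

7270.1774


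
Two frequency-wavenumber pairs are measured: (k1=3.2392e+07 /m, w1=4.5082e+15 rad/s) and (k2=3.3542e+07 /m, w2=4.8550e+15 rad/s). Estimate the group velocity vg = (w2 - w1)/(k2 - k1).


vg = (w2 - w1) / (k2 - k1)
= (4.8550e+15 - 4.5082e+15) / (3.3542e+07 - 3.2392e+07)
= 3.4680e+14 / 1.1500e+06
= 3.0157e+08 m/s

3.0157e+08


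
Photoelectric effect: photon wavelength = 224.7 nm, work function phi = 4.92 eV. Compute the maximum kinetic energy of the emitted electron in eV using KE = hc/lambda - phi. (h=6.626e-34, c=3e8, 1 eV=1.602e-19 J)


E_photon = hc / lambda
= (6.626e-34)(3e8) / (224.7e-9)
= 8.8465e-19 J
= 5.5221 eV
KE = E_photon - phi
= 5.5221 - 4.92
= 0.6021 eV

0.6021


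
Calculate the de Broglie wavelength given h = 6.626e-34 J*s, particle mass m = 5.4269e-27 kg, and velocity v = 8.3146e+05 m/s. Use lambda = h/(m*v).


lambda = h / (m * v)
= 6.626e-34 / (5.4269e-27 * 8.3146e+05)
= 6.626e-34 / 4.5123e-21
= 1.4684e-13 m

1.4684e-13


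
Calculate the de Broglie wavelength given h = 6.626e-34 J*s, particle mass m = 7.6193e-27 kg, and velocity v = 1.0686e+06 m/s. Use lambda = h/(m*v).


lambda = h / (m * v)
= 6.626e-34 / (7.6193e-27 * 1.0686e+06)
= 6.626e-34 / 8.1420e-21
= 8.1381e-14 m

8.1381e-14


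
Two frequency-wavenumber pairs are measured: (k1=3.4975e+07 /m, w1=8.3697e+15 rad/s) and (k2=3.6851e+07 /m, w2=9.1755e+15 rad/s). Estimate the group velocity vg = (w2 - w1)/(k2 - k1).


vg = (w2 - w1) / (k2 - k1)
= (9.1755e+15 - 8.3697e+15) / (3.6851e+07 - 3.4975e+07)
= 8.0580e+14 / 1.8760e+06
= 4.2953e+08 m/s

4.2953e+08


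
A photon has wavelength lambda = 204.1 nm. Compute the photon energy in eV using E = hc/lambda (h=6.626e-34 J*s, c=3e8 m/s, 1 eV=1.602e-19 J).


E = hc / lambda
= (6.626e-34)(3e8) / (204.1e-9)
= 1.9878e-25 / 2.0410e-07
= 9.7393e-19 J
Converting to eV: 9.7393e-19 / 1.602e-19
= 6.0795 eV

6.0795


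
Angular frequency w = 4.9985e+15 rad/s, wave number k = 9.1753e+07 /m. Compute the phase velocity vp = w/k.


vp = w / k
= 4.9985e+15 / 9.1753e+07
= 5.4478e+07 m/s

5.4478e+07


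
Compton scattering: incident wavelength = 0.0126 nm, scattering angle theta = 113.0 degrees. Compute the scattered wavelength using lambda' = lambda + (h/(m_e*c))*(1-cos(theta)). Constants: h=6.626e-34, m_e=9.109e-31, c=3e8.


Compton wavelength: h/(m_e*c) = 2.4247e-12 m
d_lambda = 2.4247e-12 * (1 - cos(113.0 deg))
= 2.4247e-12 * 1.390731
= 3.3721e-12 m = 0.003372 nm
lambda' = 0.0126 + 0.003372
= 0.015972 nm

0.015972


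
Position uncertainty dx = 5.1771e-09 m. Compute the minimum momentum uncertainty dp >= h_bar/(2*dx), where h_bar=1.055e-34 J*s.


dp = h_bar / (2 * dx)
= 1.055e-34 / (2 * 5.1771e-09)
= 1.055e-34 / 1.0354e-08
= 1.0189e-26 kg*m/s

1.0189e-26


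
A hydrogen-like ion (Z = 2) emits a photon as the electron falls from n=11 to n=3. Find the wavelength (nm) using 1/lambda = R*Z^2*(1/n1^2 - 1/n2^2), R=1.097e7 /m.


1/lambda = R * Z^2 * (1/n1^2 - 1/n2^2)
= 1.097e7 * 2^2 * (1/3^2 - 1/11^2)
= 1.097e7 * 4 * (0.111111 - 0.008264)
= 4.5129e+06 /m
lambda = 1 / 4.5129e+06
= 221.5865 nm

221.5865


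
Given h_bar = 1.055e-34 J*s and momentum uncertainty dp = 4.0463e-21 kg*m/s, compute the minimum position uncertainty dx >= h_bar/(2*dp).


dx = h_bar / (2 * dp)
= 1.055e-34 / (2 * 4.0463e-21)
= 1.055e-34 / 8.0926e-21
= 1.3037e-14 m

1.3037e-14


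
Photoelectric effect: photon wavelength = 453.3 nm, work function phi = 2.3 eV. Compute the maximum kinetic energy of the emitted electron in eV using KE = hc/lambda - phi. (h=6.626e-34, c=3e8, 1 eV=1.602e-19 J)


E_photon = hc / lambda
= (6.626e-34)(3e8) / (453.3e-9)
= 4.3852e-19 J
= 2.7373 eV
KE = E_photon - phi
= 2.7373 - 2.3
= 0.4373 eV

0.4373


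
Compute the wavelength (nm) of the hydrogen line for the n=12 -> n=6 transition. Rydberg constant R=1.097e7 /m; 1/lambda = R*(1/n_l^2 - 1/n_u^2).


1/lambda = R * (1/n_l^2 - 1/n_u^2)
= 1.097e7 * (1/6^2 - 1/12^2)
= 1.097e7 * (0.027778 - 0.006944)
= 1.097e7 * 0.020833
= 2.2854e+05 /m
lambda = 1 / 2.2854e+05 = 4375.5697 nm

4375.5697


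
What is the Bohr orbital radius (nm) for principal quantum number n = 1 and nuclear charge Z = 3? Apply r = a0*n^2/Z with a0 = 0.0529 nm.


r = a0 * n^2 / Z
= 0.0529 * 1^2 / 3
= 0.0529 * 1 / 3
= 0.0176 nm

0.0176


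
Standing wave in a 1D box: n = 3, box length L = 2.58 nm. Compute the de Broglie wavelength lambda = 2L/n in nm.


lambda = 2L / n
= 2 * 2.58 / 3
= 5.16 / 3
= 1.72 nm

1.72


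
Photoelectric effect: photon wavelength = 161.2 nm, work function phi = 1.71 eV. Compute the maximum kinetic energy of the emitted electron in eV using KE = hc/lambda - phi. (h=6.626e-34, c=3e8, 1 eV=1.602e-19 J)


E_photon = hc / lambda
= (6.626e-34)(3e8) / (161.2e-9)
= 1.2331e-18 J
= 7.6974 eV
KE = E_photon - phi
= 7.6974 - 1.71
= 5.9874 eV

5.9874


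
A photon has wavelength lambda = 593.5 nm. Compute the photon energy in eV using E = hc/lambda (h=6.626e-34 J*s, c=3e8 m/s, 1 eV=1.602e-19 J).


E = hc / lambda
= (6.626e-34)(3e8) / (593.5e-9)
= 1.9878e-25 / 5.9350e-07
= 3.3493e-19 J
Converting to eV: 3.3493e-19 / 1.602e-19
= 2.0907 eV

2.0907


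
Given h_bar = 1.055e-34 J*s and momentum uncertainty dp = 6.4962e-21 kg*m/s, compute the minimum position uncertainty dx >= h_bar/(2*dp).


dx = h_bar / (2 * dp)
= 1.055e-34 / (2 * 6.4962e-21)
= 1.055e-34 / 1.2992e-20
= 8.1201e-15 m

8.1201e-15


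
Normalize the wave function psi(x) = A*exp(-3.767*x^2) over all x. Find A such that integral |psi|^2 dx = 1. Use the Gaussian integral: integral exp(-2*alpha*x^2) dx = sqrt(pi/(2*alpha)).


integral |psi|^2 dx = A^2 * sqrt(pi/(2*alpha)) = 1
A^2 = sqrt(2*alpha/pi)
= sqrt(2 * 3.767 / pi)
= 1.548595
A = sqrt(1.548595)
= 1.2444

1.2444


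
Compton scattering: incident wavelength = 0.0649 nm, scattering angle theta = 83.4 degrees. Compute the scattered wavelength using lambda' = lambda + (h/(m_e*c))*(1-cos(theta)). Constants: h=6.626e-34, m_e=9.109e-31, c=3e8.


Compton wavelength: h/(m_e*c) = 2.4247e-12 m
d_lambda = 2.4247e-12 * (1 - cos(83.4 deg))
= 2.4247e-12 * 0.885063
= 2.1460e-12 m = 0.002146 nm
lambda' = 0.0649 + 0.002146
= 0.067046 nm

0.067046


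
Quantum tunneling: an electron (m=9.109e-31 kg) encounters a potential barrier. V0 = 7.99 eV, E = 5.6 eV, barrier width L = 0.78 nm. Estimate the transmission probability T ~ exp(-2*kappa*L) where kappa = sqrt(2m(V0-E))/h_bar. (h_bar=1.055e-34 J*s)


V0 - E = 2.39 eV = 3.8288e-19 J
kappa = sqrt(2 * m * (V0-E)) / h_bar
= sqrt(2 * 9.109e-31 * 3.8288e-19) / 1.055e-34
= 7.9164e+09 /m
2*kappa*L = 2 * 7.9164e+09 * 0.78e-9
= 12.3496
T = exp(-12.3496) = 4.331510e-06

4.331510e-06


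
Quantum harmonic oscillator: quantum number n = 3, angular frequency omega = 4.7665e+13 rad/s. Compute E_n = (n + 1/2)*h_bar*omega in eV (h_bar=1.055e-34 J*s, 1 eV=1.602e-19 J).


E = (n + 1/2) * h_bar * omega
= (3 + 0.5) * 1.055e-34 * 4.7665e+13
= 3.5 * 5.0287e-21
= 1.7600e-20 J
= 0.1099 eV

0.1099


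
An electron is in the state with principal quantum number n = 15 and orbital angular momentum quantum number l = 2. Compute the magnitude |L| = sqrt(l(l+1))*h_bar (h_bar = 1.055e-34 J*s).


L = sqrt(l*(l+1)) * h_bar
= sqrt(2 * 3) * 1.055e-34
= sqrt(6) * 1.055e-34
= 2.4495 * 1.055e-34
= 2.5842e-34 J*s

2.5842e-34


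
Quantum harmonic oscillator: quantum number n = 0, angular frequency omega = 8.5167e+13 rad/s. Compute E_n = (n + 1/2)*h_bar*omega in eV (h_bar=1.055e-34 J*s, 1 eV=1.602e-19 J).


E = (n + 1/2) * h_bar * omega
= (0 + 0.5) * 1.055e-34 * 8.5167e+13
= 0.5 * 8.9851e-21
= 4.4926e-21 J
= 0.028 eV

0.028


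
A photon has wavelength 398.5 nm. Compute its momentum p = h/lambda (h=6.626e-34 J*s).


p = h / lambda
= 6.626e-34 / (398.5e-9)
= 6.626e-34 / 3.9850e-07
= 1.6627e-27 kg*m/s

1.6627e-27


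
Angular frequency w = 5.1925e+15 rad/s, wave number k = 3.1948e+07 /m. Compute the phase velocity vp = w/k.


vp = w / k
= 5.1925e+15 / 3.1948e+07
= 1.6253e+08 m/s

1.6253e+08


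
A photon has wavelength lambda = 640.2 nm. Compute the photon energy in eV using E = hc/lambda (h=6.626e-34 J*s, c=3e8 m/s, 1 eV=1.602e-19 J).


E = hc / lambda
= (6.626e-34)(3e8) / (640.2e-9)
= 1.9878e-25 / 6.4020e-07
= 3.1050e-19 J
Converting to eV: 3.1050e-19 / 1.602e-19
= 1.9382 eV

1.9382


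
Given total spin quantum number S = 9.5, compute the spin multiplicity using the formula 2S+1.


Spin multiplicity = 2S + 1
= 2 * 9.5 + 1
= 19.0 + 1
= 20

20


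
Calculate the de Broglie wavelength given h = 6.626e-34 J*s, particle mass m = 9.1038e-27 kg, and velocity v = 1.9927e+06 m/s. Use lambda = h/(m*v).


lambda = h / (m * v)
= 6.626e-34 / (9.1038e-27 * 1.9927e+06)
= 6.626e-34 / 1.8141e-20
= 3.6525e-14 m

3.6525e-14


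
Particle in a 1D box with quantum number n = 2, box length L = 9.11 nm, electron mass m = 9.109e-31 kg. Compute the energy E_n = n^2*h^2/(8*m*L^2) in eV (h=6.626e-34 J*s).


E = n^2 * h^2 / (8 * m * L^2)
= 2^2 * (6.626e-34)^2 / (8 * 9.109e-31 * (9.11e-9)^2)
= 4 * 4.3904e-67 / (8 * 9.109e-31 * 8.2992e-17)
= 2.9038e-21 J
= 0.0181 eV

0.0181


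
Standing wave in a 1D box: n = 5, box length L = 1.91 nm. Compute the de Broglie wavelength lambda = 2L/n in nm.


lambda = 2L / n
= 2 * 1.91 / 5
= 3.82 / 5
= 0.764 nm

0.764


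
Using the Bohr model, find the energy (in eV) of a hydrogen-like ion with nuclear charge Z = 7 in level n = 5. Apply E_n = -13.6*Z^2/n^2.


E_n = -13.6 * Z^2 / n^2
= -13.6 * 7^2 / 5^2
= -13.6 * 49 / 25
= -26.656 eV

-26.656


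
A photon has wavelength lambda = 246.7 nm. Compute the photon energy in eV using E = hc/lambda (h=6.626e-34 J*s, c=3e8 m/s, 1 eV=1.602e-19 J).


E = hc / lambda
= (6.626e-34)(3e8) / (246.7e-9)
= 1.9878e-25 / 2.4670e-07
= 8.0576e-19 J
Converting to eV: 8.0576e-19 / 1.602e-19
= 5.0297 eV

5.0297


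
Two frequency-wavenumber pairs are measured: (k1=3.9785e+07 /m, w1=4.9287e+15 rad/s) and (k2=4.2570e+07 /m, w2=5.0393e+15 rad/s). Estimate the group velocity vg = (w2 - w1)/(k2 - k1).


vg = (w2 - w1) / (k2 - k1)
= (5.0393e+15 - 4.9287e+15) / (4.2570e+07 - 3.9785e+07)
= 1.1060e+14 / 2.7850e+06
= 3.9713e+07 m/s

3.9713e+07


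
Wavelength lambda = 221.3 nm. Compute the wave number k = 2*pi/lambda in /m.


k = 2 * pi / lambda
= 6.2832 / (221.3e-9)
= 6.2832 / 2.2130e-07
= 2.8392e+07 /m

2.8392e+07


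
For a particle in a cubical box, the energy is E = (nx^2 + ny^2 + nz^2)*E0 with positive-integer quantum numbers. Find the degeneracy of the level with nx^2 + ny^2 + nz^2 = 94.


Enumerate all (nx, ny, nz) with nx^2 + ny^2 + nz^2 = 94:
(2,3,9)
(2,9,3)
(3,2,9)
(3,6,7)
(3,7,6)
(3,9,2)
(6,3,7)
(6,7,3)
(7,3,6)
(7,6,3)
(9,2,3)
(9,3,2)
Total degeneracy = 12

12


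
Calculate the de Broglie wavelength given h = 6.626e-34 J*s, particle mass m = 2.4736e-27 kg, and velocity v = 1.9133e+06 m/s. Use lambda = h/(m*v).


lambda = h / (m * v)
= 6.626e-34 / (2.4736e-27 * 1.9133e+06)
= 6.626e-34 / 4.7327e-21
= 1.4000e-13 m

1.4000e-13


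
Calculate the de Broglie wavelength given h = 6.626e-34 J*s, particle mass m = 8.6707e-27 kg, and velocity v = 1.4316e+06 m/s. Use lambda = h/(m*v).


lambda = h / (m * v)
= 6.626e-34 / (8.6707e-27 * 1.4316e+06)
= 6.626e-34 / 1.2413e-20
= 5.3380e-14 m

5.3380e-14


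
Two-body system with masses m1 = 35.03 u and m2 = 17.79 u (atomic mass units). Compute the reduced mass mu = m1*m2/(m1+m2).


mu = m1 * m2 / (m1 + m2)
= 35.03 * 17.79 / (35.03 + 17.79)
= 623.1837 / 52.82
= 11.7983 u

11.7983


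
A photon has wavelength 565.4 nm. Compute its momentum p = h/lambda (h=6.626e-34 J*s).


p = h / lambda
= 6.626e-34 / (565.4e-9)
= 6.626e-34 / 5.6540e-07
= 1.1719e-27 kg*m/s

1.1719e-27


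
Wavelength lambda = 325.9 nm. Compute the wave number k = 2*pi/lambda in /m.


k = 2 * pi / lambda
= 6.2832 / (325.9e-9)
= 6.2832 / 3.2590e-07
= 1.9279e+07 /m

1.9279e+07


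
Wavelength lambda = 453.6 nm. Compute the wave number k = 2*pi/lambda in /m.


k = 2 * pi / lambda
= 6.2832 / (453.6e-9)
= 6.2832 / 4.5360e-07
= 1.3852e+07 /m

1.3852e+07


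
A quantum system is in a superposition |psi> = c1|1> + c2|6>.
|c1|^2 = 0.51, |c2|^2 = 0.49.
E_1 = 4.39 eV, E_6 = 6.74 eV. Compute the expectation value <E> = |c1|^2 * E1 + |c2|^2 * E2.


<E> = |c1|^2 * E1 + |c2|^2 * E2
= 0.51 * 4.39 + 0.49 * 6.74
= 2.2389 + 3.3026
= 5.5415 eV

5.5415


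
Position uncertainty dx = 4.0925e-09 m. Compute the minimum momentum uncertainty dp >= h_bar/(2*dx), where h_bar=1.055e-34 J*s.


dp = h_bar / (2 * dx)
= 1.055e-34 / (2 * 4.0925e-09)
= 1.055e-34 / 8.1850e-09
= 1.2889e-26 kg*m/s

1.2889e-26


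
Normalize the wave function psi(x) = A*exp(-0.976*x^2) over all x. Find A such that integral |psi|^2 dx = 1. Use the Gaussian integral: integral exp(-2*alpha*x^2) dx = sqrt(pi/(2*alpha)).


integral |psi|^2 dx = A^2 * sqrt(pi/(2*alpha)) = 1
A^2 = sqrt(2*alpha/pi)
= sqrt(2 * 0.976 / pi)
= 0.788252
A = sqrt(0.788252)
= 0.8878

0.8878


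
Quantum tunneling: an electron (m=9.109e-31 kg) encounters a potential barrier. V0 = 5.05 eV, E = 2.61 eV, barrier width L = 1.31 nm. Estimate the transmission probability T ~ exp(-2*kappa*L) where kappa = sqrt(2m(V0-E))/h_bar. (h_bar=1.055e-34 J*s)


V0 - E = 2.44 eV = 3.9089e-19 J
kappa = sqrt(2 * m * (V0-E)) / h_bar
= sqrt(2 * 9.109e-31 * 3.9089e-19) / 1.055e-34
= 7.9988e+09 /m
2*kappa*L = 2 * 7.9988e+09 * 1.31e-9
= 20.9568
T = exp(-20.9568) = 7.917160e-10

7.917160e-10


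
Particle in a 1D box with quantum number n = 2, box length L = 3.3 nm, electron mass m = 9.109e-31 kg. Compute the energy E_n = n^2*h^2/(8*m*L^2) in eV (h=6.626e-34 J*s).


E = n^2 * h^2 / (8 * m * L^2)
= 2^2 * (6.626e-34)^2 / (8 * 9.109e-31 * (3.3e-9)^2)
= 4 * 4.3904e-67 / (8 * 9.109e-31 * 1.0890e-17)
= 2.2130e-20 J
= 0.1381 eV

0.1381


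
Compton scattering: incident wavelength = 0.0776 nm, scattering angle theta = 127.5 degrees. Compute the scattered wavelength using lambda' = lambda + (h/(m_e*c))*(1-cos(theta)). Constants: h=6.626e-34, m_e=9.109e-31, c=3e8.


Compton wavelength: h/(m_e*c) = 2.4247e-12 m
d_lambda = 2.4247e-12 * (1 - cos(127.5 deg))
= 2.4247e-12 * 1.608761
= 3.9008e-12 m = 0.003901 nm
lambda' = 0.0776 + 0.003901
= 0.081501 nm

0.081501


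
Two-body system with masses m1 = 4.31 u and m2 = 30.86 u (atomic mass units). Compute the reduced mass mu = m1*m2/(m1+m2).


mu = m1 * m2 / (m1 + m2)
= 4.31 * 30.86 / (4.31 + 30.86)
= 133.0066 / 35.17
= 3.7818 u

3.7818


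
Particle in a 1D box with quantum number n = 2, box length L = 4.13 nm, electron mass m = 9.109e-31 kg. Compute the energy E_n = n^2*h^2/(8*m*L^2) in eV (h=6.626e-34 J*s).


E = n^2 * h^2 / (8 * m * L^2)
= 2^2 * (6.626e-34)^2 / (8 * 9.109e-31 * (4.13e-9)^2)
= 4 * 4.3904e-67 / (8 * 9.109e-31 * 1.7057e-17)
= 1.4129e-20 J
= 0.0882 eV

0.0882


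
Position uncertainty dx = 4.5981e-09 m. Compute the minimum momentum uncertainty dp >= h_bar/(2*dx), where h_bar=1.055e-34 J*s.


dp = h_bar / (2 * dx)
= 1.055e-34 / (2 * 4.5981e-09)
= 1.055e-34 / 9.1962e-09
= 1.1472e-26 kg*m/s

1.1472e-26


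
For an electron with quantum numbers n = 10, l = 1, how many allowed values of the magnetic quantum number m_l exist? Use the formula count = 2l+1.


m_l ranges from -l to +l in integer steps
So m_l goes from -1 to +1
Count = 2l + 1 = 2*1 + 1
= 3

3


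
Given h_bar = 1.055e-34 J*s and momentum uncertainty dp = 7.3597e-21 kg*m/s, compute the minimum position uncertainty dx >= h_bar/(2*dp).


dx = h_bar / (2 * dp)
= 1.055e-34 / (2 * 7.3597e-21)
= 1.055e-34 / 1.4719e-20
= 7.1674e-15 m

7.1674e-15


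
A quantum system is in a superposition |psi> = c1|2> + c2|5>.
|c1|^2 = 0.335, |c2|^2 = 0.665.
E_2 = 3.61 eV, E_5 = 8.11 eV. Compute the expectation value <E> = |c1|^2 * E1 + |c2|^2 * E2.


<E> = |c1|^2 * E1 + |c2|^2 * E2
= 0.335 * 3.61 + 0.665 * 8.11
= 1.2093 + 5.3932
= 6.6025 eV

6.6025


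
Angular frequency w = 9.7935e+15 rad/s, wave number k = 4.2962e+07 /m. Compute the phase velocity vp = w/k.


vp = w / k
= 9.7935e+15 / 4.2962e+07
= 2.2796e+08 m/s

2.2796e+08


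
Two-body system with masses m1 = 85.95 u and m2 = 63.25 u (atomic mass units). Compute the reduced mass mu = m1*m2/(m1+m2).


mu = m1 * m2 / (m1 + m2)
= 85.95 * 63.25 / (85.95 + 63.25)
= 5436.3375 / 149.2
= 36.4366 u

36.4366


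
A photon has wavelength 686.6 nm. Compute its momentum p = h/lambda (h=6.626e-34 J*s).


p = h / lambda
= 6.626e-34 / (686.6e-9)
= 6.626e-34 / 6.8660e-07
= 9.6505e-28 kg*m/s

9.6505e-28


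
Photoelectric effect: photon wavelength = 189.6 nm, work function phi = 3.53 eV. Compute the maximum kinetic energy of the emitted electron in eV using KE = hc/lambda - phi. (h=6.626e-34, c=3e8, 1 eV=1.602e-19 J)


E_photon = hc / lambda
= (6.626e-34)(3e8) / (189.6e-9)
= 1.0484e-18 J
= 6.5444 eV
KE = E_photon - phi
= 6.5444 - 3.53
= 3.0144 eV

3.0144


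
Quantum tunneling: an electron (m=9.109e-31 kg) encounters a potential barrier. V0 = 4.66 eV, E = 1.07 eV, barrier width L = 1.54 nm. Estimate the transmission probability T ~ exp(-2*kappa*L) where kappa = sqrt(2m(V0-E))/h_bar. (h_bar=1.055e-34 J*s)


V0 - E = 3.59 eV = 5.7512e-19 J
kappa = sqrt(2 * m * (V0-E)) / h_bar
= sqrt(2 * 9.109e-31 * 5.7512e-19) / 1.055e-34
= 9.7023e+09 /m
2*kappa*L = 2 * 9.7023e+09 * 1.54e-9
= 29.8832
T = exp(-29.8832) = 1.051699e-13

1.051699e-13


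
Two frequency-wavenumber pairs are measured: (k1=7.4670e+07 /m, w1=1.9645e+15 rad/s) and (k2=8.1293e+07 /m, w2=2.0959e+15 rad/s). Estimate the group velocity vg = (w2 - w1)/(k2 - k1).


vg = (w2 - w1) / (k2 - k1)
= (2.0959e+15 - 1.9645e+15) / (8.1293e+07 - 7.4670e+07)
= 1.3140e+14 / 6.6230e+06
= 1.9840e+07 m/s

1.9840e+07


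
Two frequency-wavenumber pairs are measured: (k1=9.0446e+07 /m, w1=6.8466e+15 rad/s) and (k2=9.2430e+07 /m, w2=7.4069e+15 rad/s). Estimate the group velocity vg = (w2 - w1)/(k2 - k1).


vg = (w2 - w1) / (k2 - k1)
= (7.4069e+15 - 6.8466e+15) / (9.2430e+07 - 9.0446e+07)
= 5.6030e+14 / 1.9840e+06
= 2.8241e+08 m/s

2.8241e+08


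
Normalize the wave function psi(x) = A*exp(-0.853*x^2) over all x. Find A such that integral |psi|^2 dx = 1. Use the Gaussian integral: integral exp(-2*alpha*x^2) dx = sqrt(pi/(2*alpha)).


integral |psi|^2 dx = A^2 * sqrt(pi/(2*alpha)) = 1
A^2 = sqrt(2*alpha/pi)
= sqrt(2 * 0.853 / pi)
= 0.73691
A = sqrt(0.73691)
= 0.8584

0.8584


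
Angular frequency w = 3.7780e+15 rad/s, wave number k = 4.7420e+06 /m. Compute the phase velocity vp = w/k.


vp = w / k
= 3.7780e+15 / 4.7420e+06
= 7.9671e+08 m/s

7.9671e+08


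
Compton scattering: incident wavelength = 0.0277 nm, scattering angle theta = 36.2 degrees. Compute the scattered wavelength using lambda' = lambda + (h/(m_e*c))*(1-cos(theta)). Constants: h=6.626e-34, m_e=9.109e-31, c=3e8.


Compton wavelength: h/(m_e*c) = 2.4247e-12 m
d_lambda = 2.4247e-12 * (1 - cos(36.2 deg))
= 2.4247e-12 * 0.19304
= 4.6806e-13 m = 0.000468 nm
lambda' = 0.0277 + 0.000468
= 0.028168 nm

0.028168


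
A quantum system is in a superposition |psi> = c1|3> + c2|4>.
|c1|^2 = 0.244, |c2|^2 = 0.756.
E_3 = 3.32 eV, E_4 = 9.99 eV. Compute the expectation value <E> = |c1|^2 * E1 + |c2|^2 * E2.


<E> = |c1|^2 * E1 + |c2|^2 * E2
= 0.244 * 3.32 + 0.756 * 9.99
= 0.8101 + 7.5524
= 8.3625 eV

8.3625


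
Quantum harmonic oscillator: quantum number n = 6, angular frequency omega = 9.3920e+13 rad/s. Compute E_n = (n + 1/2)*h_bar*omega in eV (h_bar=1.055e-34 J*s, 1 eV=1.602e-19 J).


E = (n + 1/2) * h_bar * omega
= (6 + 0.5) * 1.055e-34 * 9.3920e+13
= 6.5 * 9.9086e-21
= 6.4406e-20 J
= 0.402 eV

0.402


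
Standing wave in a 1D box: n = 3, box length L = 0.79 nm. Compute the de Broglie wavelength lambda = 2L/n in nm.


lambda = 2L / n
= 2 * 0.79 / 3
= 1.58 / 3
= 0.5267 nm

0.5267


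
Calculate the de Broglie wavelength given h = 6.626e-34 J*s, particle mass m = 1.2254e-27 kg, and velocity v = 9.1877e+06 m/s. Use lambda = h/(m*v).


lambda = h / (m * v)
= 6.626e-34 / (1.2254e-27 * 9.1877e+06)
= 6.626e-34 / 1.1259e-20
= 5.8853e-14 m

5.8853e-14


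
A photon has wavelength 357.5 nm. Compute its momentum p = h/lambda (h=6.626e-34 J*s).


p = h / lambda
= 6.626e-34 / (357.5e-9)
= 6.626e-34 / 3.5750e-07
= 1.8534e-27 kg*m/s

1.8534e-27


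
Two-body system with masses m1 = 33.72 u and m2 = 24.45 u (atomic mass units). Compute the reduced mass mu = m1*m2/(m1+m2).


mu = m1 * m2 / (m1 + m2)
= 33.72 * 24.45 / (33.72 + 24.45)
= 824.454 / 58.17
= 14.1732 u

14.1732


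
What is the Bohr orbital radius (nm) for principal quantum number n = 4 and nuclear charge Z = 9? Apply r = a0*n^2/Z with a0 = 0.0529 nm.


r = a0 * n^2 / Z
= 0.0529 * 4^2 / 9
= 0.0529 * 16 / 9
= 0.094 nm

0.094


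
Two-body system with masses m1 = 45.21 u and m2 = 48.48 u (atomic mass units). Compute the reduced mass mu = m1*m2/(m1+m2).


mu = m1 * m2 / (m1 + m2)
= 45.21 * 48.48 / (45.21 + 48.48)
= 2191.7808 / 93.69
= 23.394 u

23.394


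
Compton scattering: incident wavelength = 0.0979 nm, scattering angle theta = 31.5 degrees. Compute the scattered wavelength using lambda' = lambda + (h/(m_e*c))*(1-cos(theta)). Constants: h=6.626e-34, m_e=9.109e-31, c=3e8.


Compton wavelength: h/(m_e*c) = 2.4247e-12 m
d_lambda = 2.4247e-12 * (1 - cos(31.5 deg))
= 2.4247e-12 * 0.14736
= 3.5730e-13 m = 0.000357 nm
lambda' = 0.0979 + 0.000357
= 0.098257 nm

0.098257


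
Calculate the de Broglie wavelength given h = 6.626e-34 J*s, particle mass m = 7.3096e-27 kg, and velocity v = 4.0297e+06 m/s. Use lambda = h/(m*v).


lambda = h / (m * v)
= 6.626e-34 / (7.3096e-27 * 4.0297e+06)
= 6.626e-34 / 2.9455e-20
= 2.2495e-14 m

2.2495e-14


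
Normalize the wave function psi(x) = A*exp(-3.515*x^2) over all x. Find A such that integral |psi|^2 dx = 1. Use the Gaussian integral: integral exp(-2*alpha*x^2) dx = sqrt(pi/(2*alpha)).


integral |psi|^2 dx = A^2 * sqrt(pi/(2*alpha)) = 1
A^2 = sqrt(2*alpha/pi)
= sqrt(2 * 3.515 / pi)
= 1.495901
A = sqrt(1.495901)
= 1.2231

1.2231


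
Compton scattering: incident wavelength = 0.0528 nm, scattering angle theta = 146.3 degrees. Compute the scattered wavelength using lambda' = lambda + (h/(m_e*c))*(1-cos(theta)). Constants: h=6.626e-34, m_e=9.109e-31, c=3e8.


Compton wavelength: h/(m_e*c) = 2.4247e-12 m
d_lambda = 2.4247e-12 * (1 - cos(146.3 deg))
= 2.4247e-12 * 1.831954
= 4.4420e-12 m = 0.004442 nm
lambda' = 0.0528 + 0.004442
= 0.057242 nm

0.057242


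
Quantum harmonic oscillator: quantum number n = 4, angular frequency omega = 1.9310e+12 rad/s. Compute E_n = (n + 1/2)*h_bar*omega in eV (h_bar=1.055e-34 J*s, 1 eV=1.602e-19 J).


E = (n + 1/2) * h_bar * omega
= (4 + 0.5) * 1.055e-34 * 1.9310e+12
= 4.5 * 2.0372e-22
= 9.1674e-22 J
= 0.0057 eV

0.0057


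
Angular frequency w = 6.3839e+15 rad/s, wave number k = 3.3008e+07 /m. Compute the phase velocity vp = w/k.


vp = w / k
= 6.3839e+15 / 3.3008e+07
= 1.9340e+08 m/s

1.9340e+08


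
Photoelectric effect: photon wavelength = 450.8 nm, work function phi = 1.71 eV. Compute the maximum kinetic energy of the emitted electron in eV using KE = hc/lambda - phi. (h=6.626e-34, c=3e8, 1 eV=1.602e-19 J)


E_photon = hc / lambda
= (6.626e-34)(3e8) / (450.8e-9)
= 4.4095e-19 J
= 2.7525 eV
KE = E_photon - phi
= 2.7525 - 1.71
= 1.0425 eV

1.0425


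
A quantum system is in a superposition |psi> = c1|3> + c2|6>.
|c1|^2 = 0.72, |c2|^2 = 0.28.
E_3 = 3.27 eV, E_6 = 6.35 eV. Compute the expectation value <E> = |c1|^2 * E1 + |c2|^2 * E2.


<E> = |c1|^2 * E1 + |c2|^2 * E2
= 0.72 * 3.27 + 0.28 * 6.35
= 2.3544 + 1.778
= 4.1324 eV

4.1324


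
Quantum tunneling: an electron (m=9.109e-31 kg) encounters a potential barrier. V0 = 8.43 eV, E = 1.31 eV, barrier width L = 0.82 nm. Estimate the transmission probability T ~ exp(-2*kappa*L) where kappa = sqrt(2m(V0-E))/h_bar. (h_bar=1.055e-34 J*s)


V0 - E = 7.12 eV = 1.1406e-18 J
kappa = sqrt(2 * m * (V0-E)) / h_bar
= sqrt(2 * 9.109e-31 * 1.1406e-18) / 1.055e-34
= 1.3664e+10 /m
2*kappa*L = 2 * 1.3664e+10 * 0.82e-9
= 22.4085
T = exp(-22.4085) = 1.853991e-10

1.853991e-10


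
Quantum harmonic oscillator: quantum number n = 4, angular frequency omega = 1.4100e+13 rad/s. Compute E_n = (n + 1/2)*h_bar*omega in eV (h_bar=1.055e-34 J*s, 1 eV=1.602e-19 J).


E = (n + 1/2) * h_bar * omega
= (4 + 0.5) * 1.055e-34 * 1.4100e+13
= 4.5 * 1.4875e-21
= 6.6940e-21 J
= 0.0418 eV

0.0418
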